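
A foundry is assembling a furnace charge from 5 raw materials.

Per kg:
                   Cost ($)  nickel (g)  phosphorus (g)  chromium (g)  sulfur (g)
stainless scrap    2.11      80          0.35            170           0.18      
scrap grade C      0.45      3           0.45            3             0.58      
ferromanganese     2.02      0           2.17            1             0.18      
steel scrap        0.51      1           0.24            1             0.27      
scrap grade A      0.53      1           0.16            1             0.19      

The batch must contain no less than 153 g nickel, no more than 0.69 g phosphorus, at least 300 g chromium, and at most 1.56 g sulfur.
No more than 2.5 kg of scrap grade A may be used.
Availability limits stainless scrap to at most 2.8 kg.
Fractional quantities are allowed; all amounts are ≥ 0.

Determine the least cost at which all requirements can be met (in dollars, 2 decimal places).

$4.04

Let x1 = kg of stainless scrap, x2 = kg of scrap grade C, x3 = kg of ferromanganese, x4 = kg of steel scrap, x5 = kg of scrap grade A.
Minimise 2.11x1 + 0.45x2 + 2.02x3 + 0.51x4 + 0.53x5 subject to:
  80x1 + 3x2 + 1x4 + 1x5 ≥ 153   (nickel)
  0.35x1 + 0.45x2 + 2.17x3 + 0.24x4 + 0.16x5 ≤ 0.69   (phosphorus)
  170x1 + 3x2 + 1x3 + 1x4 + 1x5 ≥ 300   (chromium)
  0.18x1 + 0.58x2 + 0.18x3 + 0.27x4 + 0.19x5 ≤ 1.56   (sulfur)
  x5 ≤ 2.5
  x1 ≤ 2.8
  x1, x2, x3, x4, x5 ≥ 0.
At the optimum only stainless scrap is positive (scrap grade C, ferromanganese, steel scrap, scrap grade A = 0). There the nickel constraint is tight.
So stainless scrap = 1.913 kg.
Total cost: 2.11·1.913 = 4.0364.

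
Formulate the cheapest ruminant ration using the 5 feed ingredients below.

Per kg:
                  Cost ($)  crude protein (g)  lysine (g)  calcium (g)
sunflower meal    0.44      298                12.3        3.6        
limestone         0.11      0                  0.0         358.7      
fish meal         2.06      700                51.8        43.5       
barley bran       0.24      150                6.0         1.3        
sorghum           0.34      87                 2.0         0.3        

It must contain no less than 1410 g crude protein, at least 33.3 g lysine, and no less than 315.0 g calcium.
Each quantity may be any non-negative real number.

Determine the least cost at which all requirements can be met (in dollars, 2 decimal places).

$2.17

Let x1 = kg of sunflower meal, x2 = kg of limestone, x3 = kg of fish meal, x4 = kg of barley bran, x5 = kg of sorghum.
Minimise 0.44x1 + 0.11x2 + 2.06x3 + 0.24x4 + 0.34x5 subject to:
  298x1 + 700x3 + 150x4 + 87x5 ≥ 1410   (crude protein)
  12.3x1 + 51.8x3 + 6x4 + 2x5 ≥ 33.3   (lysine)
  3.6x1 + 358.7x2 + 43.5x3 + 1.3x4 + 0.3x5 ≥ 315   (calcium)
  x1, x2, x3, x4, x5 ≥ 0.
The minimum-cost mix takes nothing from fish meal, barley bran, sorghum — only sunflower meal, limestone. There the crude protein and calcium constraints are tight.
That vertex is x1 = 4.732, x2 = 0.8307.
Cost = 0.44·4.732 + 0.11·0.8307 = 2.1735.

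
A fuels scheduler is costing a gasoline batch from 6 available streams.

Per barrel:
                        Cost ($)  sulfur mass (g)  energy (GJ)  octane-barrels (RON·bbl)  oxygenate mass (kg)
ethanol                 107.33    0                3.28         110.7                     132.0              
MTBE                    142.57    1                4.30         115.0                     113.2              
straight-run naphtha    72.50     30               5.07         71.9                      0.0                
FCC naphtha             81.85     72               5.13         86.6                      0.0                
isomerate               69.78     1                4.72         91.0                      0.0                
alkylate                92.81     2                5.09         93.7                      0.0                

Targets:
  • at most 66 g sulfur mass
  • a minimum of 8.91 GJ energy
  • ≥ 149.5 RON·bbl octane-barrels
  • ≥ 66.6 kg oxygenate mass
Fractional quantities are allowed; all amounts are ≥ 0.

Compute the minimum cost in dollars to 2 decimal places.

$157.90

Let x1 = barrels of ethanol, x2 = barrels of MTBE, x3 = barrels of straight-run naphtha, x4 = barrels of FCC naphtha, x5 = barrels of isomerate, x6 = barrels of alkylate.
Minimise 107.33x1 + 142.57x2 + 72.5x3 + 81.85x4 + 69.78x5 + 92.81x6 s.t.:
  1x2 + 30x3 + 72x4 + 1x5 + 2x6 ≤ 66   (sulfur mass)
  3.28x1 + 4.3x2 + 5.07x3 + 5.13x4 + 4.72x5 + 5.09x6 ≥ 8.91   (energy)
  110.7x1 + 115x2 + 71.9x3 + 86.6x4 + 91x5 + 93.7x6 ≥ 149.5   (octane-barrels)
  132x1 + 113.2x2 ≥ 66.6   (oxygenate mass)
  x1, x2, x3, x4, x5, x6 ≥ 0.
At the optimum only ethanol, straight-run naphtha are positive (MTBE, FCC naphtha, isomerate, alkylate = 0). The energy and oxygenate mass requirements are met with equality.
Optimal quantities: ethanol = 0.5045 barrels, straight-run naphtha = 1.431 barrels.
Total cost: 107.33·0.5045 + 72.5·1.431 = 157.8955.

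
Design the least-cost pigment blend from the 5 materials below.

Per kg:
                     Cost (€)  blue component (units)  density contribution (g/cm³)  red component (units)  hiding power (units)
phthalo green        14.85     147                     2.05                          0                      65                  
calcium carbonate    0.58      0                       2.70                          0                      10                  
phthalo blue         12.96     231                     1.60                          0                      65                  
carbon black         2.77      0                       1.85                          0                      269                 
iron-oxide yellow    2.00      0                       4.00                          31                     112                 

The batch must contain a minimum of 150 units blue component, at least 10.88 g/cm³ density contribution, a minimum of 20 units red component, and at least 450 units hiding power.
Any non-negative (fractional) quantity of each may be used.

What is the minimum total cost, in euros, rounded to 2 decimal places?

€14.06

Let x1 = kg of phthalo green, x2 = kg of calcium carbonate, x3 = kg of phthalo blue, x4 = kg of carbon black, x5 = kg of iron-oxide yellow.
Minimize 14.85x1 + 0.58x2 + 12.96x3 + 2.77x4 + 2x5 subject to:
  147x1 + 231x3 ≥ 150   (blue component)
  2.05x1 + 2.7x2 + 1.6x3 + 1.85x4 + 4x5 ≥ 10.88   (density contribution)
  31x5 ≥ 20   (red component)
  65x1 + 10x2 + 65x3 + 269x4 + 112x5 ≥ 450   (hiding power)
  x1, x2, x3, x4, x5 ≥ 0.
At the optimum only calcium carbonate, phthalo blue, carbon black, iron-oxide yellow are positive (phthalo green = 0). The blue component, density contribution, red component, hiding power requirements are met with equality.
Optimal quantities: calcium carbonate = 1.882 kg, phthalo blue = 0.6494 kg, carbon black = 1.177 kg, iron-oxide yellow = 0.6452 kg.
Cost = 0.58·1.882 + 12.96·0.6494 + 2.77·1.177 + 2·0.6452 = 14.0585.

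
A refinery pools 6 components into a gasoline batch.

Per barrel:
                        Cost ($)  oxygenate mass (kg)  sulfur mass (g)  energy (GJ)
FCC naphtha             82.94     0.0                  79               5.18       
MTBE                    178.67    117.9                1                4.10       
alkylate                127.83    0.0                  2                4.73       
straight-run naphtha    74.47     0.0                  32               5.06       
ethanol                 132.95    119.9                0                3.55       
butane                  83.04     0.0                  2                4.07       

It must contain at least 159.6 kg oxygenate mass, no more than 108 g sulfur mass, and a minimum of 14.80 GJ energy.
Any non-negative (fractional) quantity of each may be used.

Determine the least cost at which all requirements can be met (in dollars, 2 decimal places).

$325.24

This is a linear program. Let x1 = barrels of FCC naphtha, x2 = barrels of MTBE, x3 = barrels of alkylate, x4 = barrels of straight-run naphtha, x5 = barrels of ethanol, x6 = barrels of butane.
min 82.94x1 + 178.67x2 + 127.83x3 + 74.47x4 + 132.95x5 + 83.04x6 subject to:
  117.9x2 + 119.9x5 ≥ 159.6   (oxygenate mass)
  79x1 + 1x2 + 2x3 + 32x4 + 2x6 ≤ 108   (sulfur mass)
  5.18x1 + 4.1x2 + 4.73x3 + 5.06x4 + 3.55x5 + 4.07x6 ≥ 14.8   (energy)
  x1, x2, x3, x4, x5, x6 ≥ 0.
The optimal basis is {straight-run naphtha, ethanol}; FCC naphtha, MTBE, alkylate, butane drop out. There the oxygenate mass and energy constraints are tight.
So straight-run naphtha = 1.991 barrels, ethanol = 1.3311 barrels.
Cost = 74.47·1.991 + 132.95·1.3311 = 325.2395.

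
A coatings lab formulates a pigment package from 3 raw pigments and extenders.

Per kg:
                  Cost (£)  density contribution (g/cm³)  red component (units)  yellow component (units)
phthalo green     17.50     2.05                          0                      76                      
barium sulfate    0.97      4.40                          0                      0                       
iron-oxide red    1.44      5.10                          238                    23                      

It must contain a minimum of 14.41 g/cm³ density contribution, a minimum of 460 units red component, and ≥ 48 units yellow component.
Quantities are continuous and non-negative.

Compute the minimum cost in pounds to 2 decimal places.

£3.84

Treat it as an LP. Let x1 = kg of phthalo green, x2 = kg of barium sulfate, x3 = kg of iron-oxide red.
Minimize 17.5x1 + 0.97x2 + 1.44x3 s.t.:
  2.05x1 + 4.4x2 + 5.1x3 ≥ 14.41   (density contribution)
  238x3 ≥ 460   (red component)
  76x1 + 23x3 ≥ 48   (yellow component)
  x1, x2, x3 ≥ 0.
The cheapest feasible vertex uses only barium sulfate, iron-oxide red; phthalo green is not used. Binding constraints: density contribution and yellow component.
That vertex is x2 = 0.856, x3 = 2.087.
Total cost: 0.97·0.856 + 1.44·2.087 = 3.8356.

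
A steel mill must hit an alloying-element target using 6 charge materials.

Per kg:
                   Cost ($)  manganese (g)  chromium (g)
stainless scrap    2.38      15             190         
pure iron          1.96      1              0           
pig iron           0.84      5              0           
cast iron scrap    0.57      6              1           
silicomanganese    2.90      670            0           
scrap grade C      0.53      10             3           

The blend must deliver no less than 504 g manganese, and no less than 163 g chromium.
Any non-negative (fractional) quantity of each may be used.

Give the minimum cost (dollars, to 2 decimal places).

$4.17

Let x1 = kg of stainless scrap, x2 = kg of pure iron, x3 = kg of pig iron, x4 = kg of cast iron scrap, x5 = kg of silicomanganese, x6 = kg of scrap grade C.
Minimise 2.38x1 + 1.96x2 + 0.84x3 + 0.57x4 + 2.9x5 + 0.53x6 subject to:
  15x1 + 1x2 + 5x3 + 6x4 + 670x5 + 10x6 ≥ 504   (manganese)
  190x1 + 1x4 + 3x6 ≥ 163   (chromium)
  x1, x2, x3, x4, x5, x6 ≥ 0.
The minimum-cost mix takes nothing from pure iron, pig iron, cast iron scrap, scrap grade C — only stainless scrap, silicomanganese. There the manganese and chromium constraints are tight.
So stainless scrap = 0.8579 kg, silicomanganese = 0.733 kg.
Objective = 2.38·0.8579 + 2.9·0.733 = 4.1675.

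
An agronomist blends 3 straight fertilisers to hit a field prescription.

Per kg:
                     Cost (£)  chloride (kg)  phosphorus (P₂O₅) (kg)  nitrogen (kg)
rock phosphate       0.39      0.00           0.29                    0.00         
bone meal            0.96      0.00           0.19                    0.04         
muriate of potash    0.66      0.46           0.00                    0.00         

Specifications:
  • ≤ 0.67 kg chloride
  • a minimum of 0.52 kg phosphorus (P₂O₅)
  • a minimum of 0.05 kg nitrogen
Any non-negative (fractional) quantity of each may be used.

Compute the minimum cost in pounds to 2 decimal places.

Let x1 = kg of rock phosphate, x2 = kg of bone meal, x3 = kg of muriate of potash.
min 0.39x1 + 0.96x2 + 0.66x3 subject to:
  0.46x3 ≤ 0.67   (chloride)
  0.29x1 + 0.19x2 ≥ 0.52   (phosphorus (P₂O₅))
  0.04x2 ≥ 0.05   (nitrogen)
  x1, x2, x3 ≥ 0.
At the optimum only rock phosphate, bone meal are positive (muriate of potash = 0). The phosphorus (P₂O₅) and nitrogen requirements are met with equality.
So rock phosphate = 0.9741 kg, bone meal = 1.25 kg.
Cost = 0.39·0.9741 + 0.96·1.25 = 1.5799.

£1.58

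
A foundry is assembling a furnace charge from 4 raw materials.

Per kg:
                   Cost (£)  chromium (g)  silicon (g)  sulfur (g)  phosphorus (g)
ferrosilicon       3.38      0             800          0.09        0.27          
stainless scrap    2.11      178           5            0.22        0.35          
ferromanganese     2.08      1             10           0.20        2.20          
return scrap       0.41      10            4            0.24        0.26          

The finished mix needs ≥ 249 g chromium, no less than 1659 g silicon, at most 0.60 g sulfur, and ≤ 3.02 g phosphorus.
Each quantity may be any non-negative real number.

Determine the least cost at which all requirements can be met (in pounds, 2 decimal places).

£9.93

Treat it as an LP. Let x1 = kg of ferrosilicon, x2 = kg of stainless scrap, x3 = kg of ferromanganese, x4 = kg of return scrap.
Minimize 3.38x1 + 2.11x2 + 2.08x3 + 0.41x4 with:
  178x2 + 1x3 + 10x4 ≥ 249   (chromium)
  800x1 + 5x2 + 10x3 + 4x4 ≥ 1659   (silicon)
  0.09x1 + 0.22x2 + 0.2x3 + 0.24x4 ≤ 0.6   (sulfur)
  0.27x1 + 0.35x2 + 2.2x3 + 0.26x4 ≤ 3.02   (phosphorus)
  x1, x2, x3, x4 ≥ 0.
The cheapest feasible vertex uses only ferrosilicon, stainless scrap; ferromanganese, return scrap are not used. The chromium and silicon requirements are met with equality.
That vertex is x1 = 2.065, x2 = 1.399.
Hence cost = 3.38·2.065 + 2.11·1.399 = £9.9316.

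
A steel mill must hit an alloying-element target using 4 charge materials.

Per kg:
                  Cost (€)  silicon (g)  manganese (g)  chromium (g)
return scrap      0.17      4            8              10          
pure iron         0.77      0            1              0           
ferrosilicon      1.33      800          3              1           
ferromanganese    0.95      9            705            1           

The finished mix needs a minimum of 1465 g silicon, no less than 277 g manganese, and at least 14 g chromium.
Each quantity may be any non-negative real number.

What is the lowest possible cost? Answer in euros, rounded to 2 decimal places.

€2.98

Let x1 = kg of return scrap, x2 = kg of pure iron, x3 = kg of ferrosilicon, x4 = kg of ferromanganese.
Minimise 0.17x1 + 0.77x2 + 1.33x3 + 0.95x4 with:
  4x1 + 800x3 + 9x4 ≥ 1465   (silicon)
  8x1 + 1x2 + 3x3 + 705x4 ≥ 277   (manganese)
  10x1 + 1x3 + 1x4 ≥ 14   (chromium)
  x1, x2, x3, x4 ≥ 0.
The minimum-cost mix takes nothing from pure iron — only return scrap, ferrosilicon, ferromanganese. The silicon, manganese, chromium requirements are met with equality.
Optimal quantities: return scrap = 1.181 kg, ferrosilicon = 1.821 kg, ferromanganese = 0.3718 kg.
Total cost: 0.17·1.181 + 1.33·1.821 + 0.95·0.3718 = 2.9759.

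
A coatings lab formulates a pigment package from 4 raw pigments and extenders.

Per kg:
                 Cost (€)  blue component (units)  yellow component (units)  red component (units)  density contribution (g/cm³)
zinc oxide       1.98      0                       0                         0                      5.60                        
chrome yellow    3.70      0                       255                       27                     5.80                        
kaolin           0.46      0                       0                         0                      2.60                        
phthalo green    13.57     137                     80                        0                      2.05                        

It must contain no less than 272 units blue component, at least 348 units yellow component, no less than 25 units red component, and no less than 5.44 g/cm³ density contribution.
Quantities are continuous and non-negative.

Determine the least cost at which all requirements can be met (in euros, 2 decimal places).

€30.37

Treat it as an LP. Let x1 = kg of zinc oxide, x2 = kg of chrome yellow, x3 = kg of kaolin, x4 = kg of phthalo green.
min 1.98x1 + 3.7x2 + 0.46x3 + 13.57x4 s.t.:
  137x4 ≥ 272   (blue component)
  255x2 + 80x4 ≥ 348   (yellow component)
  27x2 ≥ 25   (red component)
  5.6x1 + 5.8x2 + 2.6x3 + 2.05x4 ≥ 5.44   (density contribution)
  x1, x2, x3, x4 ≥ 0.
The optimal basis is {chrome yellow, phthalo green}; zinc oxide, kaolin drop out. Binding constraints: blue component and red component.
So chrome yellow = 0.92593 kg, phthalo green = 1.9854 kg.
Total cost: 3.7·0.92593 + 13.57·1.9854 = 30.3678.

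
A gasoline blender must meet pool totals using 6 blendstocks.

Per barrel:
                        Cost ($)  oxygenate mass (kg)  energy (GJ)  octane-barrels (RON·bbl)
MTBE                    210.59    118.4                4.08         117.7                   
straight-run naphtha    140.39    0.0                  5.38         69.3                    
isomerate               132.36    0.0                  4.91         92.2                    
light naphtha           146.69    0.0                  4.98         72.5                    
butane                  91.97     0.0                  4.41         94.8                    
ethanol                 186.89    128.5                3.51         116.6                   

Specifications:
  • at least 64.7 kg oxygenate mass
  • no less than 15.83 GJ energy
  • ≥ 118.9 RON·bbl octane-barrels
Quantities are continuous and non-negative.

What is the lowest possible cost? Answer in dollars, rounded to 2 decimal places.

$387.38

Let x1 = barrels of MTBE, x2 = barrels of straight-run naphtha, x3 = barrels of isomerate, x4 = barrels of light naphtha, x5 = barrels of butane, x6 = barrels of ethanol.
min 210.59x1 + 140.39x2 + 132.36x3 + 146.69x4 + 91.97x5 + 186.89x6 with:
  118.4x1 + 128.5x6 ≥ 64.7   (oxygenate mass)
  4.08x1 + 5.38x2 + 4.91x3 + 4.98x4 + 4.41x5 + 3.51x6 ≥ 15.83   (energy)
  117.7x1 + 69.3x2 + 92.2x3 + 72.5x4 + 94.8x5 + 116.6x6 ≥ 118.9   (octane-barrels)
  x1, x2, x3, x4, x5, x6 ≥ 0.
The cheapest feasible vertex uses only butane, ethanol; MTBE, straight-run naphtha, isomerate, light naphtha are not used. Binding constraints: oxygenate mass and energy.
That vertex is x5 = 3.18882, x6 = 0.503502.
Cost = 91.97·3.18882 + 186.89·0.503502 = 387.3753.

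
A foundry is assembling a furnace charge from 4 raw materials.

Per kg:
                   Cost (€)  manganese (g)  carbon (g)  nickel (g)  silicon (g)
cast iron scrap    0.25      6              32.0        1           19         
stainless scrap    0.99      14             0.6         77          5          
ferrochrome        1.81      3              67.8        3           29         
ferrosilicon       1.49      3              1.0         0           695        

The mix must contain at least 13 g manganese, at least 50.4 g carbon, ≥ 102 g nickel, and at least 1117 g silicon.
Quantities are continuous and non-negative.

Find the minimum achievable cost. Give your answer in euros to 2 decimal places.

€3.99

Treat it as an LP. Let x1 = kg of cast iron scrap, x2 = kg of stainless scrap, x3 = kg of ferrochrome, x4 = kg of ferrosilicon.
min 0.25x1 + 0.99x2 + 1.81x3 + 1.49x4 s.t.:
  6x1 + 14x2 + 3x3 + 3x4 ≥ 13   (manganese)
  32x1 + 0.6x2 + 67.8x3 + 1x4 ≥ 50.4   (carbon)
  1x1 + 77x2 + 3x3 ≥ 102   (nickel)
  19x1 + 5x2 + 29x3 + 695x4 ≥ 1117   (silicon)
  x1, x2, x3, x4 ≥ 0.
The minimum-cost mix takes nothing from ferrochrome — only cast iron scrap, stainless scrap, ferrosilicon. There the carbon, nickel, silicon constraints are tight.
Solving gives x1 = 1.502, x2 = 1.305, x4 = 1.557.
Total cost: 0.25·1.502 + 0.99·1.305 + 1.49·1.557 = 3.9874.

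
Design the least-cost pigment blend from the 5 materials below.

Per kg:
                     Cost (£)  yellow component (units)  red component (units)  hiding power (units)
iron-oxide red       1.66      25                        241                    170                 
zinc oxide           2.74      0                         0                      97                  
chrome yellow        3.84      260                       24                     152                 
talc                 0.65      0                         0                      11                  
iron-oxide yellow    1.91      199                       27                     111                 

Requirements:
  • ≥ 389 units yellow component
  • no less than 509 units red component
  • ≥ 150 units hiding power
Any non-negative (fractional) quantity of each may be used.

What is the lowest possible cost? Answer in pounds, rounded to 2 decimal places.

This is a linear program. Let x1 = kg of iron-oxide red, x2 = kg of zinc oxide, x3 = kg of chrome yellow, x4 = kg of talc, x5 = kg of iron-oxide yellow.
Minimize 1.66x1 + 2.74x2 + 3.84x3 + 0.65x4 + 1.91x5 s.t.:
  25x1 + 260x3 + 199x5 ≥ 389   (yellow component)
  241x1 + 24x3 + 27x5 ≥ 509   (red component)
  170x1 + 97x2 + 152x3 + 11x4 + 111x5 ≥ 150   (hiding power)
  x1, x2, x3, x4, x5 ≥ 0.
The cheapest feasible vertex uses only iron-oxide red, iron-oxide yellow; zinc oxide, chrome yellow, talc are not used. The yellow component and red component requirements are met with equality.
That vertex is x1 = 1.92, x5 = 1.714.
Total cost: 1.66·1.92 + 1.91·1.714 = 6.4609.

£6.46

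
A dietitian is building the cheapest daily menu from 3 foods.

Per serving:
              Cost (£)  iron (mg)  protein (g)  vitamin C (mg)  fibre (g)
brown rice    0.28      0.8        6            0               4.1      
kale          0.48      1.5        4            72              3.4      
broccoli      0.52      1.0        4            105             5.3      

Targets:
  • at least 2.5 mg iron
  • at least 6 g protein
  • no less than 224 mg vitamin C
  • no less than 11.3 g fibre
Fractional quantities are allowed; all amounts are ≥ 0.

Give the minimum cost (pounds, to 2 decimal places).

Let x1 = servings of brown rice, x2 = servings of kale, x3 = servings of broccoli.
Minimise 0.28x1 + 0.48x2 + 0.52x3 with:
  0.8x1 + 1.5x2 + 1x3 ≥ 2.5   (iron)
  6x1 + 4x2 + 4x3 ≥ 6   (protein)
  72x2 + 105x3 ≥ 224   (vitamin C)
  4.1x1 + 3.4x2 + 5.3x3 ≥ 11.3   (fibre)
  x1, x2, x3 ≥ 0.
All 3 inputs are positive at the optimum. The iron, vitamin C, fibre requirements are met with equality.
That vertex is x1 = 0.02282, x2 = 0.4279, x3 = 1.84.
Hence cost = 0.28·0.02282 + 0.48·0.4279 + 0.52·1.84 = £1.1686.

£1.17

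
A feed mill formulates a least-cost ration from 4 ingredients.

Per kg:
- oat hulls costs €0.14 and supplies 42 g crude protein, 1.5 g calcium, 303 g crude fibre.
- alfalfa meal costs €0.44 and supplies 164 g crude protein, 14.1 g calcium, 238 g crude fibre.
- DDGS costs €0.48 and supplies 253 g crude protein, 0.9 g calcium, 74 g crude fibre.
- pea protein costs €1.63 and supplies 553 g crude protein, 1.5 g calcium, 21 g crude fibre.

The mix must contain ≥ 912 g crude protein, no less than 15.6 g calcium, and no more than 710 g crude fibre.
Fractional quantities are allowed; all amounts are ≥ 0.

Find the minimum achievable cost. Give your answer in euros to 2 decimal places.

Let x1 = kg of oat hulls, x2 = kg of alfalfa meal, x3 = kg of DDGS, x4 = kg of pea protein.
Minimize 0.14x1 + 0.44x2 + 0.48x3 + 1.63x4 with:
  42x1 + 164x2 + 253x3 + 553x4 ≥ 912   (crude protein)
  1.5x1 + 14.1x2 + 0.9x3 + 1.5x4 ≥ 15.6   (calcium)
  303x1 + 238x2 + 74x3 + 21x4 ≤ 710   (crude fibre)
  x1, x2, x3, x4 ≥ 0.
The minimum-cost mix takes nothing from oat hulls, pea protein — only alfalfa meal, DDGS. There the crude protein and calcium constraints are tight.
So alfalfa meal = 0.9141 kg, DDGS = 3.012 kg.
Hence cost = 0.44·0.9141 + 0.48·3.012 = €1.8480.

€1.85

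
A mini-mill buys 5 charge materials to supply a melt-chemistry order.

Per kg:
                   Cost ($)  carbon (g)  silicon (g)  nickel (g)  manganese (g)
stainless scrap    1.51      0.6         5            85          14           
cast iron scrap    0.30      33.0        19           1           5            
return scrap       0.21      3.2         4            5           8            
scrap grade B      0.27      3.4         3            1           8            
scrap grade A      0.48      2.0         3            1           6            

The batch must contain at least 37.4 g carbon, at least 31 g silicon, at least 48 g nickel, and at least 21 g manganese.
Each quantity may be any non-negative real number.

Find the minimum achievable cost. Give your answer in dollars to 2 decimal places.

$1.34

Let x1 = kg of stainless scrap, x2 = kg of cast iron scrap, x3 = kg of return scrap, x4 = kg of scrap grade B, x5 = kg of scrap grade A.
Minimise 1.51x1 + 0.3x2 + 0.21x3 + 0.27x4 + 0.48x5 subject to:
  0.6x1 + 33x2 + 3.2x3 + 3.4x4 + 2x5 ≥ 37.4   (carbon)
  5x1 + 19x2 + 4x3 + 3x4 + 3x5 ≥ 31   (silicon)
  85x1 + 1x2 + 5x3 + 1x4 + 1x5 ≥ 48   (nickel)
  14x1 + 5x2 + 8x3 + 8x4 + 6x5 ≥ 21   (manganese)
  x1, x2, x3, x4, x5 ≥ 0.
At the optimum only stainless scrap, cast iron scrap, return scrap are positive (scrap grade B, scrap grade A = 0). There the silicon, nickel, manganese constraints are tight.
That vertex is x1 = 0.49367, x2 = 1.3023, x3 = 0.94716.
Cost = 1.51·0.49367 + 0.3·1.3023 + 0.21·0.94716 = 1.33504.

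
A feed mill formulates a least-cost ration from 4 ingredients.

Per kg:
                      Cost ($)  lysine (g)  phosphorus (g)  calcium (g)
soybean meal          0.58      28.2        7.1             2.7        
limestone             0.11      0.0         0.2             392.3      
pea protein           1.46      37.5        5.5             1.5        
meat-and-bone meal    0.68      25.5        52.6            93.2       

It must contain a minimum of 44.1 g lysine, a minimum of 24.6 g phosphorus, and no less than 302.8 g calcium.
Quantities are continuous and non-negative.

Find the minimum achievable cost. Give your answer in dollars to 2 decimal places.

$1.03

Set it up as a linear program. Let x1 = kg of soybean meal, x2 = kg of limestone, x3 = kg of pea protein, x4 = kg of meat-and-bone meal.
min 0.58x1 + 0.11x2 + 1.46x3 + 0.68x4 with:
  28.2x1 + 37.5x3 + 25.5x4 ≥ 44.1   (lysine)
  7.1x1 + 0.2x2 + 5.5x3 + 52.6x4 ≥ 24.6   (phosphorus)
  2.7x1 + 392.3x2 + 1.5x3 + 93.2x4 ≥ 302.8   (calcium)
  x1, x2, x3, x4 ≥ 0.
The minimum-cost mix takes nothing from pea protein — only soybean meal, limestone, meat-and-bone meal. There the lysine, phosphorus, calcium constraints are tight.
So soybean meal = 1.302 kg, limestone = 0.6942 kg, meat-and-bone meal = 0.2893 kg.
Objective = 0.58·1.302 + 0.11·0.6942 + 0.68·0.2893 = 1.0282.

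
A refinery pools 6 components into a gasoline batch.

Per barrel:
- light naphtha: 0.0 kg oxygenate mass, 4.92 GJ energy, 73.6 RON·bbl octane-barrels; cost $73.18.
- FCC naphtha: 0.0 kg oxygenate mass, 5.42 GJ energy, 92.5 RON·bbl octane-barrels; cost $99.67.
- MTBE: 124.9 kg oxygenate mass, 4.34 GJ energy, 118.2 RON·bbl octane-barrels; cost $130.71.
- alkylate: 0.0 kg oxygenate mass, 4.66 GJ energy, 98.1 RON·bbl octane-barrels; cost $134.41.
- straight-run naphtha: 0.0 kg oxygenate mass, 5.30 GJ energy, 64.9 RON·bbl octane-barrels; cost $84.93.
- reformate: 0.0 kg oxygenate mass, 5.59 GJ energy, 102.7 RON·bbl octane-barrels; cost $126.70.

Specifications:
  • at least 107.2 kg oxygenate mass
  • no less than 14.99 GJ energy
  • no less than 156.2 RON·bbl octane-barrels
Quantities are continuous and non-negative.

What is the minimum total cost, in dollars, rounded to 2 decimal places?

$279.74

Treat it as an LP. Let x1 = barrels of light naphtha, x2 = barrels of FCC naphtha, x3 = barrels of MTBE, x4 = barrels of alkylate, x5 = barrels of straight-run naphtha, x6 = barrels of reformate.
Minimise 73.18x1 + 99.67x2 + 130.71x3 + 134.41x4 + 84.93x5 + 126.7x6 subject to:
  124.9x3 ≥ 107.2   (oxygenate mass)
  4.92x1 + 5.42x2 + 4.34x3 + 4.66x4 + 5.3x5 + 5.59x6 ≥ 14.99   (energy)
  73.6x1 + 92.5x2 + 118.2x3 + 98.1x4 + 64.9x5 + 102.7x6 ≥ 156.2   (octane-barrels)
  x1, x2, x3, x4, x5, x6 ≥ 0.
At the optimum only light naphtha, MTBE are positive (FCC naphtha, alkylate, straight-run naphtha, reformate = 0). The oxygenate mass and energy requirements are met with equality.
So light naphtha = 2.2896 barrels, MTBE = 0.85829 barrels.
Cost = 73.18·2.2896 + 130.71·0.85829 = 279.7400.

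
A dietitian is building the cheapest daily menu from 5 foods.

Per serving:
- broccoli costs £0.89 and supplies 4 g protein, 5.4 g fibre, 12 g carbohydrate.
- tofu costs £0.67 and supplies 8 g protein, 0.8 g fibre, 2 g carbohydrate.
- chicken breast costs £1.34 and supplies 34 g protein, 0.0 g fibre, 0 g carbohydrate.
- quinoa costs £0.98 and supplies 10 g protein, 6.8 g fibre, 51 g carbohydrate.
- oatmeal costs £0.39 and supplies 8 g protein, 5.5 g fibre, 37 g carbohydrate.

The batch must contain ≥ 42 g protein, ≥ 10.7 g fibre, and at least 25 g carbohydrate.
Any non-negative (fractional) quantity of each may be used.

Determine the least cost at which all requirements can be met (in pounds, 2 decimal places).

Let x1 = servings of broccoli, x2 = servings of tofu, x3 = servings of chicken breast, x4 = servings of quinoa, x5 = servings of oatmeal.
Minimise 0.89x1 + 0.67x2 + 1.34x3 + 0.98x4 + 0.39x5 s.t.:
  4x1 + 8x2 + 34x3 + 10x4 + 8x5 ≥ 42   (protein)
  5.4x1 + 0.8x2 + 6.8x4 + 5.5x5 ≥ 10.7   (fibre)
  12x1 + 2x2 + 51x4 + 37x5 ≥ 25   (carbohydrate)
  x1, x2, x3, x4, x5 ≥ 0.
The cheapest feasible vertex uses only chicken breast, oatmeal; broccoli, tofu, quinoa are not used. There the protein and fibre constraints are tight.
Solving gives x3 = 0.7775, x5 = 1.945.
Objective = 1.34·0.7775 + 0.39·1.945 = 1.8004.

£1.80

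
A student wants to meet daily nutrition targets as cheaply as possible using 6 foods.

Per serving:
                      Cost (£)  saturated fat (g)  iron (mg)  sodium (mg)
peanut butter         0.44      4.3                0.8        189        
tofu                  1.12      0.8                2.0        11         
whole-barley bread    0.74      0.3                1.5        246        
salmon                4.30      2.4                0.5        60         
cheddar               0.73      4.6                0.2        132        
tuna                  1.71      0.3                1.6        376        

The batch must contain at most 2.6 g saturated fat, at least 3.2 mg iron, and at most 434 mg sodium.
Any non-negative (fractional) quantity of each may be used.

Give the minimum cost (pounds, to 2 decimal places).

£1.62

Let x1 = servings of peanut butter, x2 = servings of tofu, x3 = servings of whole-barley bread, x4 = servings of salmon, x5 = servings of cheddar, x6 = servings of tuna.
min 0.44x1 + 1.12x2 + 0.74x3 + 4.3x4 + 0.73x5 + 1.71x6 with:
  4.3x1 + 0.8x2 + 0.3x3 + 2.4x4 + 4.6x5 + 0.3x6 ≤ 2.6   (saturated fat)
  0.8x1 + 2x2 + 1.5x3 + 0.5x4 + 0.2x5 + 1.6x6 ≥ 3.2   (iron)
  189x1 + 11x2 + 246x3 + 60x4 + 132x5 + 376x6 ≤ 434   (sodium)
  x1, x2, x3, x4, x5, x6 ≥ 0.
At the optimum only tofu, whole-barley bread are positive (peanut butter, salmon, cheddar, tuna = 0). The iron and sodium requirements are met with equality.
Solving gives x2 = 0.2864, x3 = 1.751.
Hence cost = 1.12·0.2864 + 0.74·1.751 = £1.6165.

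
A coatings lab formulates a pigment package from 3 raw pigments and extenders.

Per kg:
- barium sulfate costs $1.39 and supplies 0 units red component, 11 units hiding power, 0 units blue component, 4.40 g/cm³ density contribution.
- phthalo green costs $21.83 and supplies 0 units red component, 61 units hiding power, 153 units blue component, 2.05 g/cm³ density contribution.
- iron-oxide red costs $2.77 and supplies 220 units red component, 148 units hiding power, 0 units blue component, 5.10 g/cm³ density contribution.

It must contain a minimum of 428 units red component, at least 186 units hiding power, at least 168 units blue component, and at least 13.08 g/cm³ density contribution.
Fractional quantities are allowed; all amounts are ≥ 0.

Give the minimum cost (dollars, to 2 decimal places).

Set it up as a linear program. Let x1 = kg of barium sulfate, x2 = kg of phthalo green, x3 = kg of iron-oxide red.
Minimise 1.39x1 + 21.83x2 + 2.77x3 s.t.:
  220x3 ≥ 428   (red component)
  11x1 + 61x2 + 148x3 ≥ 186   (hiding power)
  153x2 ≥ 168   (blue component)
  4.4x1 + 2.05x2 + 5.1x3 ≥ 13.08   (density contribution)
  x1, x2, x3 ≥ 0.
The optimal mix uses every input. Binding constraints: red component, blue component, density contribution.
Solving gives x1 = 0.206182, x2 = 1.09804, x3 = 1.94545.
Objective = 1.39·0.206182 + 21.83·1.09804 + 2.77·1.94545 = 29.6457.

$29.65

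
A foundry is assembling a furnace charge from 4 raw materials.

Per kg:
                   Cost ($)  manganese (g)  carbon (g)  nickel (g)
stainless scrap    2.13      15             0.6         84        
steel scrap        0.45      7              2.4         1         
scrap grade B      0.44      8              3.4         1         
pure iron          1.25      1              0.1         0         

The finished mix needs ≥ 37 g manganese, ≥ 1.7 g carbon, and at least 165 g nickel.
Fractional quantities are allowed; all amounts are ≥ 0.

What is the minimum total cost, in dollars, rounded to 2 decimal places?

Let x1 = kg of stainless scrap, x2 = kg of steel scrap, x3 = kg of scrap grade B, x4 = kg of pure iron.
Minimize 2.13x1 + 0.45x2 + 0.44x3 + 1.25x4 s.t.:
  15x1 + 7x2 + 8x3 + 1x4 ≥ 37   (manganese)
  0.6x1 + 2.4x2 + 3.4x3 + 0.1x4 ≥ 1.7   (carbon)
  84x1 + 1x2 + 1x3 ≥ 165   (nickel)
  x1, x2, x3, x4 ≥ 0.
The optimal basis is {stainless scrap, scrap grade B}; steel scrap, pure iron drop out. Binding constraints: manganese and nickel.
So stainless scrap = 1.953 kg, scrap grade B = 0.9635 kg.
Total cost: 2.13·1.953 + 0.44·0.9635 = 4.5838.

$4.58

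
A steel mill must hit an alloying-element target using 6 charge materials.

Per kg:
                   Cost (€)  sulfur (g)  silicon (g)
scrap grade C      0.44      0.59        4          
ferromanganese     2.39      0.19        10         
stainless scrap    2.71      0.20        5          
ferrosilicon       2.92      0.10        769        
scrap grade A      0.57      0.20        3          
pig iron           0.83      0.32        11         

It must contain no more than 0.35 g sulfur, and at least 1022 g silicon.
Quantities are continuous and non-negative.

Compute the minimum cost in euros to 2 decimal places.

Set it up as a linear program. Let x1 = kg of scrap grade C, x2 = kg of ferromanganese, x3 = kg of stainless scrap, x4 = kg of ferrosilicon, x5 = kg of scrap grade A, x6 = kg of pig iron.
min 0.44x1 + 2.39x2 + 2.71x3 + 2.92x4 + 0.57x5 + 0.83x6 subject to:
  0.59x1 + 0.19x2 + 0.2x3 + 0.1x4 + 0.2x5 + 0.32x6 ≤ 0.35   (sulfur)
  4x1 + 10x2 + 5x3 + 769x4 + 3x5 + 11x6 ≥ 1022   (silicon)
  x1, x2, x3, x4, x5, x6 ≥ 0.
The cheapest feasible vertex uses only ferrosilicon; scrap grade C, ferromanganese, stainless scrap, scrap grade A, pig iron are not used. The silicon requirement is met with equality.
So ferrosilicon = 1.329 kg.
Cost = 2.92·1.329 = 3.8807.

€3.88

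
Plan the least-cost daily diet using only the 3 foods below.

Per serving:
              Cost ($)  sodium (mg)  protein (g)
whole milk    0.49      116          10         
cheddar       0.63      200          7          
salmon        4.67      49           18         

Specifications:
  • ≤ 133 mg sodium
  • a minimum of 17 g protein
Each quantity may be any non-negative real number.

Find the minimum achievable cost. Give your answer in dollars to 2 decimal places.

$2.35

This is a linear program. Let x1 = servings of whole milk, x2 = servings of cheddar, x3 = servings of salmon.
Minimise 0.49x1 + 0.63x2 + 4.67x3 subject to:
  116x1 + 200x2 + 49x3 ≤ 133   (sodium)
  10x1 + 7x2 + 18x3 ≥ 17   (protein)
  x1, x2, x3 ≥ 0.
The minimum-cost mix takes nothing from cheddar — only whole milk, salmon. Binding constraints: sodium and protein.
That vertex is x1 = 0.97685, x3 = 0.40175.
Objective = 0.49·0.97685 + 4.67·0.40175 = 2.3548.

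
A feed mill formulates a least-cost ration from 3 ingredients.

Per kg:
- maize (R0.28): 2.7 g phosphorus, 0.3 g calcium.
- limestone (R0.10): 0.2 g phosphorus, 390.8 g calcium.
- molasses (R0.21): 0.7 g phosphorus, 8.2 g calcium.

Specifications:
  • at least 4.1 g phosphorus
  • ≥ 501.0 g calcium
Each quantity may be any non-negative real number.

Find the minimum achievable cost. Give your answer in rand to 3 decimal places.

R0.527

Set it up as a linear program. Let x1 = kg of maize, x2 = kg of limestone, x3 = kg of molasses.
min 0.28x1 + 0.1x2 + 0.21x3 with:
  2.7x1 + 0.2x2 + 0.7x3 ≥ 4.1   (phosphorus)
  0.3x1 + 390.8x2 + 8.2x3 ≥ 501   (calcium)
  x1, x2, x3 ≥ 0.
At the optimum only maize, limestone are positive (molasses = 0). There the phosphorus and calcium constraints are tight.
So maize = 1.424 kg, limestone = 1.281 kg.
Hence cost = 0.28·1.424 + 0.1·1.281 = R0.52682.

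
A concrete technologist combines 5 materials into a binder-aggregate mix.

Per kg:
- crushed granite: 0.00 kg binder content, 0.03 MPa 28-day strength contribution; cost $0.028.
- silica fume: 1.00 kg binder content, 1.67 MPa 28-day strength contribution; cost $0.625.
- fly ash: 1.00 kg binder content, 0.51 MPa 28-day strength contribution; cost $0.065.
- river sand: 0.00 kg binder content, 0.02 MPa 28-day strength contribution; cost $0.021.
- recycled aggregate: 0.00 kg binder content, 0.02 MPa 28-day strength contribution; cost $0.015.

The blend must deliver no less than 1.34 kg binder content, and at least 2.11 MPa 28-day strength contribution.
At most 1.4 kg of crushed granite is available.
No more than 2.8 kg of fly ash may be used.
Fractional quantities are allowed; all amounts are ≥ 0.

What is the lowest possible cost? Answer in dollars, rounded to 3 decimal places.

$0.437

Let x1 = kg of crushed granite, x2 = kg of silica fume, x3 = kg of fly ash, x4 = kg of river sand, x5 = kg of recycled aggregate.
min 0.028x1 + 0.625x2 + 0.065x3 + 0.021x4 + 0.015x5 subject to:
  1x2 + 1x3 ≥ 1.34   (binder content)
  0.03x1 + 1.67x2 + 0.51x3 + 0.02x4 + 0.02x5 ≥ 2.11   (28-day strength contribution)
  x1 ≤ 1.4
  x3 ≤ 2.8
  x1, x2, x3, x4, x5 ≥ 0.
The cheapest feasible vertex uses only silica fume, fly ash; crushed granite, river sand, recycled aggregate are not used. Binding constraints: 28-day strength contribution and the fly ash cap.
That vertex is x2 = 0.4084, x3 = 2.8.
Objective = 0.625·0.4084 + 0.065·2.8 = 0.43725.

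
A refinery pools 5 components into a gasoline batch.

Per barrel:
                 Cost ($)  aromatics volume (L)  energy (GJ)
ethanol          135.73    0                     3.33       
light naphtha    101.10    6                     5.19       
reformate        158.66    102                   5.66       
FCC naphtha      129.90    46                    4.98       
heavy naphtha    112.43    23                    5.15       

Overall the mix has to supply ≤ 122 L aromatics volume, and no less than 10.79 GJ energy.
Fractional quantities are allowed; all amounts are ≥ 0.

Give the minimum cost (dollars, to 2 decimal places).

$210.19

Set it up as a linear program. Let x1 = barrels of ethanol, x2 = barrels of light naphtha, x3 = barrels of reformate, x4 = barrels of FCC naphtha, x5 = barrels of heavy naphtha.
Minimise 135.73x1 + 101.1x2 + 158.66x3 + 129.9x4 + 112.43x5 subject to:
  6x2 + 102x3 + 46x4 + 23x5 ≤ 122   (aromatics volume)
  3.33x1 + 5.19x2 + 5.66x3 + 4.98x4 + 5.15x5 ≥ 10.79   (energy)
  x1, x2, x3, x4, x5 ≥ 0.
At the optimum only light naphtha is positive (ethanol, reformate, FCC naphtha, heavy naphtha = 0). The energy requirement is met with equality.
Optimal quantities: light naphtha = 2.079 barrels.
Total cost: 101.1·2.079 = 210.1869.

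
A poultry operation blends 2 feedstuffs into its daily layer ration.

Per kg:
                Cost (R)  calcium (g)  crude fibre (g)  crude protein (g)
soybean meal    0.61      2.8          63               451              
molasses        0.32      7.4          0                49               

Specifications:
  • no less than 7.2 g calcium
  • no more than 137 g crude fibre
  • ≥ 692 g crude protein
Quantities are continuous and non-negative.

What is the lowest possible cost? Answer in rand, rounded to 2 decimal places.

Set it up as a linear program. Let x1 = kg of soybean meal, x2 = kg of molasses.
Minimize 0.61x1 + 0.32x2 s.t.:
  2.8x1 + 7.4x2 ≥ 7.2   (calcium)
  63x1 ≤ 137   (crude fibre)
  451x1 + 49x2 ≥ 692   (crude protein)
  x1, x2 ≥ 0.
Both inputs are positive at the optimum. Binding constraints: calcium and crude protein.
So soybean meal = 1.49 kg, molasses = 0.4092 kg.
Cost = 0.61·1.49 + 0.32·0.4092 = 1.0398.

R1.04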